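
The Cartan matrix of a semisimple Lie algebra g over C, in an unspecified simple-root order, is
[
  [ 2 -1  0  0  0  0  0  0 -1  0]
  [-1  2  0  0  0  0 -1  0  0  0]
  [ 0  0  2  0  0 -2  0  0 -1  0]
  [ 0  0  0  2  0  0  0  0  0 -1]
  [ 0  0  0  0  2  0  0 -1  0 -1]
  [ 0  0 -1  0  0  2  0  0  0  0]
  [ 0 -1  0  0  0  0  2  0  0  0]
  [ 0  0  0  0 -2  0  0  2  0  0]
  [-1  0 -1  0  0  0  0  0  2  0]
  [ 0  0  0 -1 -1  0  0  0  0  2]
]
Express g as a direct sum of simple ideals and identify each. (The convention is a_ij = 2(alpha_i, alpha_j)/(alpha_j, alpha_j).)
type B_6 ⊕ type C_4

The diagram associated to this matrix has two connected components: the simple roots {alpha_1, alpha_2, alpha_3, alpha_6, alpha_7, alpha_9} form a chain of 6 nodes with a double edge at one end; the terminal node there is the unique short simple root (B_6), and {alpha_4, alpha_5, alpha_8, alpha_10} form a chain of 4 nodes with a double edge at one end; the terminal node there is the unique long simple root (C_4). A semisimple Lie algebra decomposes uniquely as the direct sum of simple ideals, one per connected component of its Dynkin diagram, so g ≅ B_6 ⊕ C_4 (dimension 78 + 36 = 114).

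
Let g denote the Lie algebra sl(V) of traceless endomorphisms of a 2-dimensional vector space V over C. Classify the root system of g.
This is sl(2), which has dimension 2^2 - 1 = 3 and rank 2 - 1 = 1 (a Cartan subalgebra is the diagonal traceless matrices). In the classification of classical Lie algebras, the special linear algebra sl(n+1) has type A_n; here n = 1, so the Dynkin diagram is a chain of 1 nodes with single edges (A_1). Hence the type is A_1.

A_1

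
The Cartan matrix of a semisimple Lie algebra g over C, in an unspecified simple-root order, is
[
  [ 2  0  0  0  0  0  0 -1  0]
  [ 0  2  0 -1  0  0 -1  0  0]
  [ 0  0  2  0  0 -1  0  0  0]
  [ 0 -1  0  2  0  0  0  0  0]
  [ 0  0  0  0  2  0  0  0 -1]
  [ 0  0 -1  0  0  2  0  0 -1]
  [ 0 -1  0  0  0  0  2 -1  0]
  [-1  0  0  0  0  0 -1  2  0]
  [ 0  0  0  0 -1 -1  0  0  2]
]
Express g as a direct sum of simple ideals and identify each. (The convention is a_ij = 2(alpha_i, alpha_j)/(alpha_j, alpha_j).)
The diagram associated to this matrix has two connected components: the simple roots {alpha_3, alpha_5, alpha_6, alpha_9} form a chain of 4 nodes with single edges (A_4), and {alpha_1, alpha_2, alpha_4, alpha_7, alpha_8} form a chain of 5 nodes with single edges (A_5). A semisimple Lie algebra decomposes uniquely as the direct sum of simple ideals, one per connected component of its Dynkin diagram, so g ≅ A_4 ⊕ A_5 (dimension 24 + 35 = 59).

A4 + A5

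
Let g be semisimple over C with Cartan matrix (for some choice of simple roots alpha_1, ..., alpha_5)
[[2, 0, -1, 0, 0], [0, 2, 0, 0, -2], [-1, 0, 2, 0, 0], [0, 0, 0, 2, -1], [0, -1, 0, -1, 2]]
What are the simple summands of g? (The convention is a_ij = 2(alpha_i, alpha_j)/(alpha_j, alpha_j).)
A_2 ⊕ C_3

The diagram associated to this matrix has two connected components: the simple roots {alpha_1, alpha_3} form a chain of 2 nodes with single edges (A_2), and {alpha_2, alpha_4, alpha_5} form a chain of 3 nodes with a double edge at one end; the terminal node there is the unique long simple root (C_3). A semisimple Lie algebra decomposes uniquely as the direct sum of simple ideals, one per connected component of its Dynkin diagram, so g ≅ A_2 ⊕ C_3 (dimension 8 + 21 = 29).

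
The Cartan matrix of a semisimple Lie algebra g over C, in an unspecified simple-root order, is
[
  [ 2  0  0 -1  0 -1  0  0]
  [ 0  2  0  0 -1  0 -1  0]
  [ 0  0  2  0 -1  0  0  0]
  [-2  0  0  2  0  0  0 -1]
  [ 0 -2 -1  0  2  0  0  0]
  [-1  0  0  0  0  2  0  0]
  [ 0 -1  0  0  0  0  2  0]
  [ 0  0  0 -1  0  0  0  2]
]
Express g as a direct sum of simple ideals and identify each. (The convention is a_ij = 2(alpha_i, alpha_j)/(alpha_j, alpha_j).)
The diagram associated to this matrix has two connected components: the simple roots {alpha_2, alpha_3, alpha_5, alpha_7} form a chain of 4 nodes with a double edge between the middle two (F_4), and {alpha_1, alpha_4, alpha_6, alpha_8} form a chain of 4 nodes with a double edge between the middle two (F_4). A semisimple Lie algebra decomposes uniquely as the direct sum of simple ideals, one per connected component of its Dynkin diagram, so g ≅ F_4 ⊕ F_4 (dimension 52 + 52 = 104).

F4 ⊕ F4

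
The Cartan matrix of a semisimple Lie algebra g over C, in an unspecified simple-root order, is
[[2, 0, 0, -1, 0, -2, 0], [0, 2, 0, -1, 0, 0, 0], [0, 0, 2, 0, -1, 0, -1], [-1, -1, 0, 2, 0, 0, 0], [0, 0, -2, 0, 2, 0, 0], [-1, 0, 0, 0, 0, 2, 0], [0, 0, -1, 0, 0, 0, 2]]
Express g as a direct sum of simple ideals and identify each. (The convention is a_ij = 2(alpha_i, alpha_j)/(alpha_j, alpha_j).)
B_4 (so(9)) + C_3 (sp(6))

The diagram associated to this matrix has two connected components: the simple roots {alpha_1, alpha_2, alpha_4, alpha_6} form a chain of 4 nodes with a double edge at one end; the terminal node there is the unique short simple root (B_4), and {alpha_3, alpha_5, alpha_7} form a chain of 3 nodes with a double edge at one end; the terminal node there is the unique long simple root (C_3). A semisimple Lie algebra decomposes uniquely as the direct sum of simple ideals, one per connected component of its Dynkin diagram, so g ≅ B_4 ⊕ C_3 (dimension 36 + 21 = 57).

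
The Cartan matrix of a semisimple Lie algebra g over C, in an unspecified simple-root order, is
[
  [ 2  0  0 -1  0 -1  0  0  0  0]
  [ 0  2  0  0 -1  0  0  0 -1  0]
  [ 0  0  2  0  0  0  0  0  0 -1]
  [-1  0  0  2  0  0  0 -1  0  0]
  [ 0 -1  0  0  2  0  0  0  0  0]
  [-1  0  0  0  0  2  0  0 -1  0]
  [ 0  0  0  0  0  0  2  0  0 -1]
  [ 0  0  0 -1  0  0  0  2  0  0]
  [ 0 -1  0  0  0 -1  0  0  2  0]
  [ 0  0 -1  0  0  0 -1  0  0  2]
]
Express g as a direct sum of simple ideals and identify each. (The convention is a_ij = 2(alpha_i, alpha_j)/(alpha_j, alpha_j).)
The diagram associated to this matrix has two connected components: the simple roots {alpha_3, alpha_7, alpha_10} form a chain of 3 nodes with single edges (A_3), and {alpha_1, alpha_2, alpha_4, alpha_5, alpha_6, alpha_8, alpha_9} form a chain of 7 nodes with single edges (A_7). A semisimple Lie algebra decomposes uniquely as the direct sum of simple ideals, one per connected component of its Dynkin diagram, so g ≅ A_3 ⊕ A_7 (dimension 15 + 63 = 78).

A_3 (sl(4)) ⊕ A_7 (sl(8))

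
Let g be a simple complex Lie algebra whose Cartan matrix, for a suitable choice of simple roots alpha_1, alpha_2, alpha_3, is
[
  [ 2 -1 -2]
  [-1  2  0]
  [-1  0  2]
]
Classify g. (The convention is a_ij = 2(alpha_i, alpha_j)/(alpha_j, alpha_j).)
The matrix has rank 3 with 2's on the diagonal. Reading the off-diagonal entries as Dynkin edges (a single edge where a_ij = a_ji = -1; a double or triple edge where a_ij * a_ji = 2 or 3), the diagram is a chain of 3 nodes with a double edge at one end; the terminal node there is the unique short simple root (B_3). One simple-root ordering that puts it in standard form is (alpha_2, alpha_1, alpha_3). So the algebra is type B_3, i.e. so(7).

B_3 (so(7))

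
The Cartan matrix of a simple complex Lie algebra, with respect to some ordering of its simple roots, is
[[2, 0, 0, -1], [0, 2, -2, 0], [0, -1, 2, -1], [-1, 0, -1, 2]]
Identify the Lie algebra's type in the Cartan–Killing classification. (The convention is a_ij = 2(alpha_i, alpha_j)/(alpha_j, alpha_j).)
C_4

The matrix has rank 4 with 2's on the diagonal. Reading the off-diagonal entries as Dynkin edges (a single edge where a_ij = a_ji = -1; a double or triple edge where a_ij * a_ji = 2 or 3), the diagram is a chain of 4 nodes with a double edge at one end; the terminal node there is the unique long simple root (C_4). One simple-root ordering that puts it in standard form is (alpha_1, alpha_4, alpha_3, alpha_2). So the algebra is type C_4, i.e. sp(8).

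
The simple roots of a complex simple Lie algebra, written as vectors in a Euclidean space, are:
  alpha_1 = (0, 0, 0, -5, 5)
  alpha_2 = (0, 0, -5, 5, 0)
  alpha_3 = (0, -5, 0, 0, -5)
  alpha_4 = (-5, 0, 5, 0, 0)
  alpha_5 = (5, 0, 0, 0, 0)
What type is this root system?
Compute the Cartan integers a_ij = 2(alpha_i, alpha_j)/(alpha_j, alpha_j); the resulting 5x5 Cartan matrix is
[[2, -1, -1, 0, 0], [-1, 2, 0, -1, 0], [-1, 0, 2, 0, 0], [0, -1, 0, 2, -2], [0, 0, 0, -1, 2]].
The roots have two lengths (squared-length ratio 2:1); the short ones are alpha_{5}. The associated Dynkin diagram is a chain of 5 nodes with a double edge at one end; the terminal node there is the unique short simple root (B_5), so the type is B_5 (the algebra so(11)).

B_5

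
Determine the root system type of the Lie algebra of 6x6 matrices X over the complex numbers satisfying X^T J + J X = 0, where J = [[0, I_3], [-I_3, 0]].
This is sp(6), which has dimension 6(6+1)/2 = 21 and rank 6/2 = 3. In the classification of classical Lie algebras, the symplectic algebra sp(2n) has type C_n; here n = 3, so the Dynkin diagram is a chain of 3 nodes with a double edge at one end; the terminal node there is the unique long simple root (C_3). Hence the type is C_3.

type C_3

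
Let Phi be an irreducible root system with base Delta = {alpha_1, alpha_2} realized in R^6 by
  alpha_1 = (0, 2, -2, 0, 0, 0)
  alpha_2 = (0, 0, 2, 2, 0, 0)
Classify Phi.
Compute the Cartan integers a_ij = 2(alpha_i, alpha_j)/(alpha_j, alpha_j); the resulting 2x2 Cartan matrix is
[[2, -1], [-1, 2]].
All simple roots have the same length, so the diagram is simply laced. The associated Dynkin diagram is a chain of 2 nodes with single edges (A_2), so the type is A_2 (the algebra sl(3)).

A_2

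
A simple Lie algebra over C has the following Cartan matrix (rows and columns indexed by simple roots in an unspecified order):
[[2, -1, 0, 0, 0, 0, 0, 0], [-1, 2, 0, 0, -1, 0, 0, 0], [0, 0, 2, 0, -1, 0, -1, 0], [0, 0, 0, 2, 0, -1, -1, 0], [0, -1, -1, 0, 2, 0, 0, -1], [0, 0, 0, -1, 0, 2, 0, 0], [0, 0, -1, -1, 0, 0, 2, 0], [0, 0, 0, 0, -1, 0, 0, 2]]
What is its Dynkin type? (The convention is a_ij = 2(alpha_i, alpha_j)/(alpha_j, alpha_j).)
type E_8

The matrix has rank 8 with 2's on the diagonal. Reading the off-diagonal entries as Dynkin edges (a single edge where a_ij = a_ji = -1; a double or triple edge where a_ij * a_ji = 2 or 3), the diagram is a chain of 7 nodes with one extra node attached to the third node from one end (E_8). One simple-root ordering that puts it in standard form is (alpha_1, alpha_8, alpha_2, alpha_5, alpha_3, alpha_7, alpha_4, alpha_6). So the algebra is type E_8.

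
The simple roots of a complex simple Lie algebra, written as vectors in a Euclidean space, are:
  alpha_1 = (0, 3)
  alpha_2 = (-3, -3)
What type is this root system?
Compute the Cartan integers a_ij = 2(alpha_i, alpha_j)/(alpha_j, alpha_j); the resulting 2x2 Cartan matrix is
[[2, -1], [-2, 2]].
The roots have two lengths (squared-length ratio 2:1); the short ones are alpha_{1}. The associated Dynkin diagram is a chain of 2 nodes with a double edge at one end; the terminal node there is the unique short simple root (B_2), so the type is B_2 (the algebra so(5)).

type B_2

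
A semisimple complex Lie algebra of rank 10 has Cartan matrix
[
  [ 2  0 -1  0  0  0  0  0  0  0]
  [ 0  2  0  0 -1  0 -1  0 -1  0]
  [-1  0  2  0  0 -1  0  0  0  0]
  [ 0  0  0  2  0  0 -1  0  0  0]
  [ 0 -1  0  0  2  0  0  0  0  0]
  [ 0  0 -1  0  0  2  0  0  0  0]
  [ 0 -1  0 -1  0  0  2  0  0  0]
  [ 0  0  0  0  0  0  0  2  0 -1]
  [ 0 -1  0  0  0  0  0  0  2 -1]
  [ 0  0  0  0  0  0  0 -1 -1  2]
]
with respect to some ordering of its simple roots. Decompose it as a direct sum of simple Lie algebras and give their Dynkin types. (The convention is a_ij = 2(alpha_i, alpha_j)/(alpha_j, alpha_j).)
The diagram associated to this matrix has two connected components: the simple roots {alpha_1, alpha_3, alpha_6} form a chain of 3 nodes with single edges (A_3), and {alpha_2, alpha_4, alpha_5, alpha_7, alpha_8, alpha_9, alpha_10} form a chain of 6 nodes with one extra node attached to the third node from one end (E_7). A semisimple Lie algebra decomposes uniquely as the direct sum of simple ideals, one per connected component of its Dynkin diagram, so g ≅ A_3 ⊕ E_7 (dimension 15 + 133 = 148).

A_3 ⊕ E_7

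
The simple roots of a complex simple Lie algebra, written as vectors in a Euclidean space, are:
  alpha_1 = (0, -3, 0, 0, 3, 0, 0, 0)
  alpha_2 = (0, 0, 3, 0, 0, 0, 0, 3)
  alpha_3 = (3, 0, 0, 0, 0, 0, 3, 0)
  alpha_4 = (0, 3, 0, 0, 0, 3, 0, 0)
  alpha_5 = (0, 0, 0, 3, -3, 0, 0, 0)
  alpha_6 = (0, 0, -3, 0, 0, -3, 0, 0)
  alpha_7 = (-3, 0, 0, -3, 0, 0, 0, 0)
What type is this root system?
Compute the Cartan integers a_ij = 2(alpha_i, alpha_j)/(alpha_j, alpha_j); the resulting 7x7 Cartan matrix is
[[2, 0, 0, -1, -1, 0, 0], [0, 2, 0, 0, 0, -1, 0], [0, 0, 2, 0, 0, 0, -1], [-1, 0, 0, 2, 0, -1, 0], [-1, 0, 0, 0, 2, 0, -1], [0, -1, 0, -1, 0, 2, 0], [0, 0, -1, 0, -1, 0, 2]].
All simple roots have the same length, so the diagram is simply laced. The associated Dynkin diagram is a chain of 7 nodes with single edges (A_7), so the type is A_7 (the algebra sl(8)).

A_7 (sl(8))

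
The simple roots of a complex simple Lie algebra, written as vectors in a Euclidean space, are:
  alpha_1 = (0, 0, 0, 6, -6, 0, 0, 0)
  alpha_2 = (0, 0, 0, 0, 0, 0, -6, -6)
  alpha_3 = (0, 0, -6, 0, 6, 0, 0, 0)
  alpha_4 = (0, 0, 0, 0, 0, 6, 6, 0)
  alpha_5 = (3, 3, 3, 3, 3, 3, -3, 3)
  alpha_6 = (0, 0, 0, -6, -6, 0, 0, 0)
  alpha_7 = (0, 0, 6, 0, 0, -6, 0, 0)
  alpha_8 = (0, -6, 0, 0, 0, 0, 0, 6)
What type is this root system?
E_8

Compute the Cartan integers a_ij = 2(alpha_i, alpha_j)/(alpha_j, alpha_j); the resulting 8x8 Cartan matrix is
[[2, 0, -1, 0, 0, 0, 0, 0], [0, 2, 0, -1, 0, 0, 0, -1], [-1, 0, 2, 0, 0, -1, -1, 0], [0, -1, 0, 2, 0, 0, -1, 0], [0, 0, 0, 0, 2, -1, 0, 0], [0, 0, -1, 0, -1, 2, 0, 0], [0, 0, -1, -1, 0, 0, 2, 0], [0, -1, 0, 0, 0, 0, 0, 2]].
All simple roots have the same length, so the diagram is simply laced. The associated Dynkin diagram is a chain of 7 nodes with one extra node attached to the third node from one end (E_8), so the type is E_8.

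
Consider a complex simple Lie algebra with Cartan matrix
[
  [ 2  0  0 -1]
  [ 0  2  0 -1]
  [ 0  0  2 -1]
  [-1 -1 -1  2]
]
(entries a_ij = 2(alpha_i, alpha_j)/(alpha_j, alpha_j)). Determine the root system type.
The matrix has rank 4 with 2's on the diagonal. Reading the off-diagonal entries as Dynkin edges (a single edge where a_ij = a_ji = -1; a double or triple edge where a_ij * a_ji = 2 or 3), the diagram is a chain of 2 nodes with a fork of two nodes at one end (D_4). One simple-root ordering that puts it in standard form is (alpha_3, alpha_4, alpha_2, alpha_1). So the algebra is type D_4, i.e. so(8).

D4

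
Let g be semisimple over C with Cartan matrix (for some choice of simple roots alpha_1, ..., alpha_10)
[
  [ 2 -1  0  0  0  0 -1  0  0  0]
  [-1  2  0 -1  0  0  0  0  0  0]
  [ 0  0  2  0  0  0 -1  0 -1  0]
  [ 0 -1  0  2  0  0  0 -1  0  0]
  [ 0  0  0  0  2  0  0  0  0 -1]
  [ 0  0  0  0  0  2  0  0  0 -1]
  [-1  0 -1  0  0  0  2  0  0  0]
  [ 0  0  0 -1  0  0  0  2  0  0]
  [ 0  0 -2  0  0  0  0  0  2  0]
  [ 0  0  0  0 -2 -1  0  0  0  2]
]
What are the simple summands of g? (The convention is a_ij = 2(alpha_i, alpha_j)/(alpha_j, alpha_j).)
type B_3 ⊕ type C_7

The diagram associated to this matrix has two connected components: the simple roots {alpha_5, alpha_6, alpha_10} form a chain of 3 nodes with a double edge at one end; the terminal node there is the unique short simple root (B_3), and {alpha_1, alpha_2, alpha_3, alpha_4, alpha_7, alpha_8, alpha_9} form a chain of 7 nodes with a double edge at one end; the terminal node there is the unique long simple root (C_7). A semisimple Lie algebra decomposes uniquely as the direct sum of simple ideals, one per connected component of its Dynkin diagram, so g ≅ B_3 ⊕ C_7 (dimension 21 + 105 = 126).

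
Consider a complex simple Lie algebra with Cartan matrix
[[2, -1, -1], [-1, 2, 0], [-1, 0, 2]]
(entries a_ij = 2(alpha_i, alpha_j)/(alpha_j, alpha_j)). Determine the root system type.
A_3

The matrix has rank 3 with 2's on the diagonal. Reading the off-diagonal entries as Dynkin edges (a single edge where a_ij = a_ji = -1; a double or triple edge where a_ij * a_ji = 2 or 3), the diagram is a chain of 3 nodes with single edges (A_3). One simple-root ordering that puts it in standard form is (alpha_3, alpha_1, alpha_2). So the algebra is type A_3, i.e. sl(4).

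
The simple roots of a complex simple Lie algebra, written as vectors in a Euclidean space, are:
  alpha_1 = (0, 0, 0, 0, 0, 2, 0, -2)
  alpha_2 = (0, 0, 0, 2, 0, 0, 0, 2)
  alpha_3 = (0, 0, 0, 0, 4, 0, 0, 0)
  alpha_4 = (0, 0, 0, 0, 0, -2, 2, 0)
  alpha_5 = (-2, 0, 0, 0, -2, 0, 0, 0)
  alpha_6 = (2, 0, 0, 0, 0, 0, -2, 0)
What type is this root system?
Compute the Cartan integers a_ij = 2(alpha_i, alpha_j)/(alpha_j, alpha_j); the resulting 6x6 Cartan matrix is
[[2, -1, 0, -1, 0, 0], [-1, 2, 0, 0, 0, 0], [0, 0, 2, 0, -2, 0], [-1, 0, 0, 2, 0, -1], [0, 0, -1, 0, 2, -1], [0, 0, 0, -1, -1, 2]].
The roots have two lengths (squared-length ratio 2:1); the short ones are alpha_{1,2,4,5,6}. The associated Dynkin diagram is a chain of 6 nodes with a double edge at one end; the terminal node there is the unique long simple root (C_6), so the type is C_6 (the algebra sp(12)).

type C_6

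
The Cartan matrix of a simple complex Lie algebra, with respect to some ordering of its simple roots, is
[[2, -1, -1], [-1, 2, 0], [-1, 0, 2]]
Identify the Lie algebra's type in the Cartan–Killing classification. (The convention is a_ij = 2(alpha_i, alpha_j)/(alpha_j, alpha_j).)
The matrix has rank 3 with 2's on the diagonal. Reading the off-diagonal entries as Dynkin edges (a single edge where a_ij = a_ji = -1; a double or triple edge where a_ij * a_ji = 2 or 3), the diagram is a chain of 3 nodes with single edges (A_3). One simple-root ordering that puts it in standard form is (alpha_2, alpha_1, alpha_3). So the algebra is type A_3, i.e. sl(4).

A3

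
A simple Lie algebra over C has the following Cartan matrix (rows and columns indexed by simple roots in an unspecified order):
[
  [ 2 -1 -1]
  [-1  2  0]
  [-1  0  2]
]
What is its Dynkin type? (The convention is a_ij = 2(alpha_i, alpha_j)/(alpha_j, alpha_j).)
A3

The matrix has rank 3 with 2's on the diagonal. Reading the off-diagonal entries as Dynkin edges (a single edge where a_ij = a_ji = -1; a double or triple edge where a_ij * a_ji = 2 or 3), the diagram is a chain of 3 nodes with single edges (A_3). One simple-root ordering that puts it in standard form is (alpha_3, alpha_1, alpha_2). So the algebra is type A_3, i.e. sl(4).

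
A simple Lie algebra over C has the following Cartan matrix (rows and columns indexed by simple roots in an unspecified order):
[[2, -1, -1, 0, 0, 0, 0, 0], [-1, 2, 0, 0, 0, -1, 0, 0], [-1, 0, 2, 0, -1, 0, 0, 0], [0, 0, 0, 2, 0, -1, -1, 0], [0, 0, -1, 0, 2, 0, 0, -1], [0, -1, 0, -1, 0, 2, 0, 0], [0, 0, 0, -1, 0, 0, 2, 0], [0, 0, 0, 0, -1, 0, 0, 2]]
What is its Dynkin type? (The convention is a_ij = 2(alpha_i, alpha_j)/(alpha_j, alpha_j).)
The matrix has rank 8 with 2's on the diagonal. Reading the off-diagonal entries as Dynkin edges (a single edge where a_ij = a_ji = -1; a double or triple edge where a_ij * a_ji = 2 or 3), the diagram is a chain of 8 nodes with single edges (A_8). One simple-root ordering that puts it in standard form is (alpha_8, alpha_5, alpha_3, alpha_1, alpha_2, alpha_6, alpha_4, alpha_7). So the algebra is type A_8, i.e. sl(9).

A_8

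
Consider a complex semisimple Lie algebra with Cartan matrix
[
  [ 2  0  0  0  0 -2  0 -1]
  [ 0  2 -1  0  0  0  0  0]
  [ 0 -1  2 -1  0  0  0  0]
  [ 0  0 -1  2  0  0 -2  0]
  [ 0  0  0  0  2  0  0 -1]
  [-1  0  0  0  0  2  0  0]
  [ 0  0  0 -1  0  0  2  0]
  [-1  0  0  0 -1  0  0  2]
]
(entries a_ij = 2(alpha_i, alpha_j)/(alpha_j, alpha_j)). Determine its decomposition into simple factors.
B_4 ⊕ B_4

The diagram associated to this matrix has two connected components: the simple roots {alpha_1, alpha_5, alpha_6, alpha_8} form a chain of 4 nodes with a double edge at one end; the terminal node there is the unique short simple root (B_4), and {alpha_2, alpha_3, alpha_4, alpha_7} form a chain of 4 nodes with a double edge at one end; the terminal node there is the unique short simple root (B_4). A semisimple Lie algebra decomposes uniquely as the direct sum of simple ideals, one per connected component of its Dynkin diagram, so g ≅ B_4 ⊕ B_4 (dimension 36 + 36 = 72).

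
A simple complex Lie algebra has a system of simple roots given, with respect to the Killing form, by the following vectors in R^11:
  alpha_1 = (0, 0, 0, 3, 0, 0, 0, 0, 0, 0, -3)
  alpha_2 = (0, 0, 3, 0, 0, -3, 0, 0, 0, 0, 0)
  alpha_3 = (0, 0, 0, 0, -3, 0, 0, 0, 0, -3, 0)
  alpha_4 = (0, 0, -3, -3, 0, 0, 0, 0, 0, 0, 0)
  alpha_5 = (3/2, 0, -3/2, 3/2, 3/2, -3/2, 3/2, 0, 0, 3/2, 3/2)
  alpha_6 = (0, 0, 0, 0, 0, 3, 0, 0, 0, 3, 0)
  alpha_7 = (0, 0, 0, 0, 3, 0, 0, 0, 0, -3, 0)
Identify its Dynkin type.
Compute the Cartan integers a_ij = 2(alpha_i, alpha_j)/(alpha_j, alpha_j); the resulting 7x7 Cartan matrix is
[[2, 0, 0, -1, 0, 0, 0], [0, 2, 0, -1, 0, -1, 0], [0, 0, 2, 0, -1, -1, 0], [-1, -1, 0, 2, 0, 0, 0], [0, 0, -1, 0, 2, 0, 0], [0, -1, -1, 0, 0, 2, -1], [0, 0, 0, 0, 0, -1, 2]].
All simple roots have the same length, so the diagram is simply laced. The associated Dynkin diagram is a chain of 6 nodes with one extra node attached to the third node from one end (E_7), so the type is E_7.

E_7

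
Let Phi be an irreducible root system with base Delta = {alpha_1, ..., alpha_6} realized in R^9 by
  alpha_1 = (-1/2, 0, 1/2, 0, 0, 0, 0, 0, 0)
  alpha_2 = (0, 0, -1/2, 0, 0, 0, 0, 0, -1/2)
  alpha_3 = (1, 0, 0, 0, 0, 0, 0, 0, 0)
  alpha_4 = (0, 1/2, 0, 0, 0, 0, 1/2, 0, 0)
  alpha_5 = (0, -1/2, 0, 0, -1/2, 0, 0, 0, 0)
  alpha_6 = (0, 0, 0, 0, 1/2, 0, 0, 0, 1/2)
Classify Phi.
C_6

Compute the Cartan integers a_ij = 2(alpha_i, alpha_j)/(alpha_j, alpha_j); the resulting 6x6 Cartan matrix is
[[2, -1, -1, 0, 0, 0], [-1, 2, 0, 0, 0, -1], [-2, 0, 2, 0, 0, 0], [0, 0, 0, 2, -1, 0], [0, 0, 0, -1, 2, -1], [0, -1, 0, 0, -1, 2]].
The roots have two lengths (squared-length ratio 2:1); the short ones are alpha_{1,2,4,5,6}. The associated Dynkin diagram is a chain of 6 nodes with a double edge at one end; the terminal node there is the unique long simple root (C_6), so the type is C_6 (the algebra sp(12)).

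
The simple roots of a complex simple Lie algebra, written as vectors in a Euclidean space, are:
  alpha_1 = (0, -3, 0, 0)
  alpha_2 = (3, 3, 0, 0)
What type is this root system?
Compute the Cartan integers a_ij = 2(alpha_i, alpha_j)/(alpha_j, alpha_j); the resulting 2x2 Cartan matrix is
[[2, -1], [-2, 2]].
The roots have two lengths (squared-length ratio 2:1); the short ones are alpha_{1}. The associated Dynkin diagram is a chain of 2 nodes with a double edge at one end; the terminal node there is the unique short simple root (B_2), so the type is B_2 (the algebra so(5)).

B2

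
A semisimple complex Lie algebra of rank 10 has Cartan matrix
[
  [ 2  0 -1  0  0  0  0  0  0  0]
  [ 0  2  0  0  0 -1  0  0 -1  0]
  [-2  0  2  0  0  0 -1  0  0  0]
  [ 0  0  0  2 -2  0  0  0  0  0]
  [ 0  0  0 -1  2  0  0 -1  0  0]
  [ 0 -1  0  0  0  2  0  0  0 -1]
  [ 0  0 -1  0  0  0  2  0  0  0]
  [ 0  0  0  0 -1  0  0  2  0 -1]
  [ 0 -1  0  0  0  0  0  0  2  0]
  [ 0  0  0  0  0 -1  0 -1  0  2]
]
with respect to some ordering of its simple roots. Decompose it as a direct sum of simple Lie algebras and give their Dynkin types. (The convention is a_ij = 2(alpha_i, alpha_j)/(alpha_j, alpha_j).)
B_3 + C_7

The diagram associated to this matrix has two connected components: the simple roots {alpha_1, alpha_3, alpha_7} form a chain of 3 nodes with a double edge at one end; the terminal node there is the unique short simple root (B_3), and {alpha_2, alpha_4, alpha_5, alpha_6, alpha_8, alpha_9, alpha_10} form a chain of 7 nodes with a double edge at one end; the terminal node there is the unique long simple root (C_7). A semisimple Lie algebra decomposes uniquely as the direct sum of simple ideals, one per connected component of its Dynkin diagram, so g ≅ B_3 ⊕ C_7 (dimension 21 + 105 = 126).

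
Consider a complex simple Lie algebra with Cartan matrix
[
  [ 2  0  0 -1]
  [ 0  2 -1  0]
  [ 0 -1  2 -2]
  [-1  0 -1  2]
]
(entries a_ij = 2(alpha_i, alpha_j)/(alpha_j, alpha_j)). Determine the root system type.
The matrix has rank 4 with 2's on the diagonal. Reading the off-diagonal entries as Dynkin edges (a single edge where a_ij = a_ji = -1; a double or triple edge where a_ij * a_ji = 2 or 3), the diagram is a chain of 4 nodes with a double edge between the middle two (F_4). One simple-root ordering that puts it in standard form is (alpha_2, alpha_3, alpha_4, alpha_1). So the algebra is type F_4.

type F_4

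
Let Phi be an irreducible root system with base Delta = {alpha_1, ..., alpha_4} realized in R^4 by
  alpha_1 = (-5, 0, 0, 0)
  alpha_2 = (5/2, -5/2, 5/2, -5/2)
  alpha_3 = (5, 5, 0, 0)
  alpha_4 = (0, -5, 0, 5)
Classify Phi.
F_4

Compute the Cartan integers a_ij = 2(alpha_i, alpha_j)/(alpha_j, alpha_j); the resulting 4x4 Cartan matrix is
[[2, -1, -1, 0], [-1, 2, 0, 0], [-2, 0, 2, -1], [0, 0, -1, 2]].
The roots have two lengths (squared-length ratio 2:1); the short ones are alpha_{1,2}. The associated Dynkin diagram is a chain of 4 nodes with a double edge between the middle two (F_4), so the type is F_4.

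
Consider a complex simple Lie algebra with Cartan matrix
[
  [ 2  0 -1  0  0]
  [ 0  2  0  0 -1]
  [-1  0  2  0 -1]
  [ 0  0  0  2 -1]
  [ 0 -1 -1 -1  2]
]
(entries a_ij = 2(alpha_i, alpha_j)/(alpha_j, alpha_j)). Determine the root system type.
The matrix has rank 5 with 2's on the diagonal. Reading the off-diagonal entries as Dynkin edges (a single edge where a_ij = a_ji = -1; a double or triple edge where a_ij * a_ji = 2 or 3), the diagram is a chain of 3 nodes with a fork of two nodes at one end (D_5). One simple-root ordering that puts it in standard form is (alpha_1, alpha_3, alpha_5, alpha_2, alpha_4). So the algebra is type D_5, i.e. so(10).

type D_5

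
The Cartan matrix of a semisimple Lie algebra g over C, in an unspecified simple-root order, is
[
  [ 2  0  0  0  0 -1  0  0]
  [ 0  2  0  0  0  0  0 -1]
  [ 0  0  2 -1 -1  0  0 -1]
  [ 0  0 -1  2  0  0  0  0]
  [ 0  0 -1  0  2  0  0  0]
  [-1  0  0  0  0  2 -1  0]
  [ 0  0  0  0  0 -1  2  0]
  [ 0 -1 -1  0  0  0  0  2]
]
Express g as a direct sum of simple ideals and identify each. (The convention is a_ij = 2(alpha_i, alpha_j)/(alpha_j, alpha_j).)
A_3 + D_5

The diagram associated to this matrix has two connected components: the simple roots {alpha_1, alpha_6, alpha_7} form a chain of 3 nodes with single edges (A_3), and {alpha_2, alpha_3, alpha_4, alpha_5, alpha_8} form a chain of 3 nodes with a fork of two nodes at one end (D_5). A semisimple Lie algebra decomposes uniquely as the direct sum of simple ideals, one per connected component of its Dynkin diagram, so g ≅ A_3 ⊕ D_5 (dimension 15 + 45 = 60).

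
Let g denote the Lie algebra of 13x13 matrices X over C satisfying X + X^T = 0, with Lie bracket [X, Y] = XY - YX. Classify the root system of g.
B_6

This is so(13) with 13 odd, which has dimension 13(13-1)/2 = 78 and rank (13-1)/2 = 6. In the classification of classical Lie algebras, the orthogonal algebra so(2n+1) in an odd number of variables has type B_n; here n = 6, so the Dynkin diagram is a chain of 6 nodes with a double edge at one end; the terminal node there is the unique short simple root (B_6). Hence the type is B_6.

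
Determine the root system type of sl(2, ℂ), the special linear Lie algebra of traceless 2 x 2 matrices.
A1

This is sl(2), which has dimension 2^2 - 1 = 3 and rank 2 - 1 = 1 (a Cartan subalgebra is the diagonal traceless matrices). In the classification of classical Lie algebras, the special linear algebra sl(n+1) has type A_n; here n = 1, so the Dynkin diagram is a chain of 1 nodes with single edges (A_1). Hence the type is A_1.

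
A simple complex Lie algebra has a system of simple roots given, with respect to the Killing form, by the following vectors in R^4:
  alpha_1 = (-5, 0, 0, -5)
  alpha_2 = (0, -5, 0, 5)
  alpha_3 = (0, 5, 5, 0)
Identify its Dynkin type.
A_3 (sl(4))

Compute the Cartan integers a_ij = 2(alpha_i, alpha_j)/(alpha_j, alpha_j); the resulting 3x3 Cartan matrix is
[[2, -1, 0], [-1, 2, -1], [0, -1, 2]].
All simple roots have the same length, so the diagram is simply laced. The associated Dynkin diagram is a chain of 3 nodes with single edges (A_3), so the type is A_3 (the algebra sl(4)).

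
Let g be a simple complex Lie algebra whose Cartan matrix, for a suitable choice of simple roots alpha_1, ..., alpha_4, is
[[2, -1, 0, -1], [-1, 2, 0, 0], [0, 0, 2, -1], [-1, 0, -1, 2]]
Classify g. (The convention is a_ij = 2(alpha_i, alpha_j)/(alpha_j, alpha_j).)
A4

The matrix has rank 4 with 2's on the diagonal. Reading the off-diagonal entries as Dynkin edges (a single edge where a_ij = a_ji = -1; a double or triple edge where a_ij * a_ji = 2 or 3), the diagram is a chain of 4 nodes with single edges (A_4). One simple-root ordering that puts it in standard form is (alpha_2, alpha_1, alpha_4, alpha_3). So the algebra is type A_4, i.e. sl(5).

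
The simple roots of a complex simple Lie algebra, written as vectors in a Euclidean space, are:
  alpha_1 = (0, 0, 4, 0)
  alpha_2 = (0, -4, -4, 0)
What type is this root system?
B_2 (so(5))

Compute the Cartan integers a_ij = 2(alpha_i, alpha_j)/(alpha_j, alpha_j); the resulting 2x2 Cartan matrix is
[[2, -1], [-2, 2]].
The roots have two lengths (squared-length ratio 2:1); the short ones are alpha_{1}. The associated Dynkin diagram is a chain of 2 nodes with a double edge at one end; the terminal node there is the unique short simple root (B_2), so the type is B_2 (the algebra so(5)).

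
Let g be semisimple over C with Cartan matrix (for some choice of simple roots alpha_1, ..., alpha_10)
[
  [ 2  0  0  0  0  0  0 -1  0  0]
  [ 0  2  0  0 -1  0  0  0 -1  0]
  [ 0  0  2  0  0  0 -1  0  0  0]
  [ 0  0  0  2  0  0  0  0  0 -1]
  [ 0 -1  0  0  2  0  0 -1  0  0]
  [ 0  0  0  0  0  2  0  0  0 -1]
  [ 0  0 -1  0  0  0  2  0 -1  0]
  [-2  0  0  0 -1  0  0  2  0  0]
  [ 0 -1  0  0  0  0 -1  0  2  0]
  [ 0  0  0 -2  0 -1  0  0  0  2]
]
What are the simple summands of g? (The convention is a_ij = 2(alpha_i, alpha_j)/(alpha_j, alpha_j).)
B_3 ⊕ B_7

The diagram associated to this matrix has two connected components: the simple roots {alpha_4, alpha_6, alpha_10} form a chain of 3 nodes with a double edge at one end; the terminal node there is the unique short simple root (B_3), and {alpha_1, alpha_2, alpha_3, alpha_5, alpha_7, alpha_8, alpha_9} form a chain of 7 nodes with a double edge at one end; the terminal node there is the unique short simple root (B_7). A semisimple Lie algebra decomposes uniquely as the direct sum of simple ideals, one per connected component of its Dynkin diagram, so g ≅ B_3 ⊕ B_7 (dimension 21 + 105 = 126).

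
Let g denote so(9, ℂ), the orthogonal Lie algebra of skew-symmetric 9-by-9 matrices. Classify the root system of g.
This is so(9) with 9 odd, which has dimension 9(9-1)/2 = 36 and rank (9-1)/2 = 4. In the classification of classical Lie algebras, the orthogonal algebra so(2n+1) in an odd number of variables has type B_n; here n = 4, so the Dynkin diagram is a chain of 4 nodes with a double edge at one end; the terminal node there is the unique short simple root (B_4). Hence the type is B_4.

B_4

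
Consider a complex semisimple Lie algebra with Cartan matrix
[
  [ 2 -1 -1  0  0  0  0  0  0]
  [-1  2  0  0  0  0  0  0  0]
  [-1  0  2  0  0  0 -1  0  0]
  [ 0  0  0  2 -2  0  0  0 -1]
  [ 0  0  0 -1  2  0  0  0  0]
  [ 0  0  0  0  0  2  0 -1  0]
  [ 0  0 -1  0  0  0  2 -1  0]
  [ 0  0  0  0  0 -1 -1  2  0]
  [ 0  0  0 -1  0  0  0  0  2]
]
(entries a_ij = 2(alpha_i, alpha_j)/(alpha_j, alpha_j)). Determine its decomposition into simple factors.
The diagram associated to this matrix has two connected components: the simple roots {alpha_1, alpha_2, alpha_3, alpha_6, alpha_7, alpha_8} form a chain of 6 nodes with single edges (A_6), and {alpha_4, alpha_5, alpha_9} form a chain of 3 nodes with a double edge at one end; the terminal node there is the unique short simple root (B_3). A semisimple Lie algebra decomposes uniquely as the direct sum of simple ideals, one per connected component of its Dynkin diagram, so g ≅ A_6 ⊕ B_3 (dimension 48 + 21 = 69).

A_6 ⊕ B_3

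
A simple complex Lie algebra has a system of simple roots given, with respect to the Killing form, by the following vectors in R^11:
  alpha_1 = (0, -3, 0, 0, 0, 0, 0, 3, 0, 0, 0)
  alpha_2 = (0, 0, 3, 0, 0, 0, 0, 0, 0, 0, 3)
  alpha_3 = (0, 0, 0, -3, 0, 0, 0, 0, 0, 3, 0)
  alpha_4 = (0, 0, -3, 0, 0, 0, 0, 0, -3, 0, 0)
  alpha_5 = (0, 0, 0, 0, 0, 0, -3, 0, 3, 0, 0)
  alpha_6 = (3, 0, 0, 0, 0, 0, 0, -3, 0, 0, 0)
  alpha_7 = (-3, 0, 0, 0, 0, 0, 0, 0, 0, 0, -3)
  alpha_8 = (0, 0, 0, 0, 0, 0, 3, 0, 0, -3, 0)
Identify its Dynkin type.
A_8 (sl(9))

Compute the Cartan integers a_ij = 2(alpha_i, alpha_j)/(alpha_j, alpha_j); the resulting 8x8 Cartan matrix is
[[2, 0, 0, 0, 0, -1, 0, 0], [0, 2, 0, -1, 0, 0, -1, 0], [0, 0, 2, 0, 0, 0, 0, -1], [0, -1, 0, 2, -1, 0, 0, 0], [0, 0, 0, -1, 2, 0, 0, -1], [-1, 0, 0, 0, 0, 2, -1, 0], [0, -1, 0, 0, 0, -1, 2, 0], [0, 0, -1, 0, -1, 0, 0, 2]].
All simple roots have the same length, so the diagram is simply laced. The associated Dynkin diagram is a chain of 8 nodes with single edges (A_8), so the type is A_8 (the algebra sl(9)).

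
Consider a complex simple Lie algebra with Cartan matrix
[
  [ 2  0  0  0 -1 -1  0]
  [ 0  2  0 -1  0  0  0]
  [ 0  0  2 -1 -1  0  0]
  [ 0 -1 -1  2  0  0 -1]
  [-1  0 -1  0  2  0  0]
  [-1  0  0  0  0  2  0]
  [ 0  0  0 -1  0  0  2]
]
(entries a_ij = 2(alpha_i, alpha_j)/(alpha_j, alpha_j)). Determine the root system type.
D_7

The matrix has rank 7 with 2's on the diagonal. Reading the off-diagonal entries as Dynkin edges (a single edge where a_ij = a_ji = -1; a double or triple edge where a_ij * a_ji = 2 or 3), the diagram is a chain of 5 nodes with a fork of two nodes at one end (D_7). One simple-root ordering that puts it in standard form is (alpha_6, alpha_1, alpha_5, alpha_3, alpha_4, alpha_7, alpha_2). So the algebra is type D_7, i.e. so(14).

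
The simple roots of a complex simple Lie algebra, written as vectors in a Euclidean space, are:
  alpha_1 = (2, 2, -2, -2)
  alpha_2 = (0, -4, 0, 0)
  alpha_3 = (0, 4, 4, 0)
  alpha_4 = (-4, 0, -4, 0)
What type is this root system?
Compute the Cartan integers a_ij = 2(alpha_i, alpha_j)/(alpha_j, alpha_j); the resulting 4x4 Cartan matrix is
[[2, -1, 0, 0], [-1, 2, -1, 0], [0, -2, 2, -1], [0, 0, -1, 2]].
The roots have two lengths (squared-length ratio 2:1); the short ones are alpha_{1,2}. The associated Dynkin diagram is a chain of 4 nodes with a double edge between the middle two (F_4), so the type is F_4.

F_4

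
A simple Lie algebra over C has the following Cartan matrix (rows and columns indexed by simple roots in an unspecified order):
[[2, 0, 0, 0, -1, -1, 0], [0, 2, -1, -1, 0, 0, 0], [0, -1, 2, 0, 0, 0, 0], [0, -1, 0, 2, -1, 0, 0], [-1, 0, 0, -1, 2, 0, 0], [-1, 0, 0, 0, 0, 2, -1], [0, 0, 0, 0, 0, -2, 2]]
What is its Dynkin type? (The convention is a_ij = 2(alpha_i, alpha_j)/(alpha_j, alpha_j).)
C7

The matrix has rank 7 with 2's on the diagonal. Reading the off-diagonal entries as Dynkin edges (a single edge where a_ij = a_ji = -1; a double or triple edge where a_ij * a_ji = 2 or 3), the diagram is a chain of 7 nodes with a double edge at one end; the terminal node there is the unique long simple root (C_7). One simple-root ordering that puts it in standard form is (alpha_3, alpha_2, alpha_4, alpha_5, alpha_1, alpha_6, alpha_7). So the algebra is type C_7, i.e. sp(14).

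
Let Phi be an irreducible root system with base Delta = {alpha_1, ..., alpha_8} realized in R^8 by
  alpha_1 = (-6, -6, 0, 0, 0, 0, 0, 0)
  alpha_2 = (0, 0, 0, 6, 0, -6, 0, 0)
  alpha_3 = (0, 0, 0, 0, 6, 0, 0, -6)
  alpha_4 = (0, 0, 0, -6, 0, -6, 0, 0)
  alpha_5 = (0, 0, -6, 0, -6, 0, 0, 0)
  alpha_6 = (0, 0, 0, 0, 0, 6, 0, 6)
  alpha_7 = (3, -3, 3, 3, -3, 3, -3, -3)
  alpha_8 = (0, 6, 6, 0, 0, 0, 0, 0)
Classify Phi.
Compute the Cartan integers a_ij = 2(alpha_i, alpha_j)/(alpha_j, alpha_j); the resulting 8x8 Cartan matrix is
[[2, 0, 0, 0, 0, 0, 0, -1], [0, 2, 0, 0, 0, -1, 0, 0], [0, 0, 2, 0, -1, -1, 0, 0], [0, 0, 0, 2, 0, -1, -1, 0], [0, 0, -1, 0, 2, 0, 0, -1], [0, -1, -1, -1, 0, 2, 0, 0], [0, 0, 0, -1, 0, 0, 2, 0], [-1, 0, 0, 0, -1, 0, 0, 2]].
All simple roots have the same length, so the diagram is simply laced. The associated Dynkin diagram is a chain of 7 nodes with one extra node attached to the third node from one end (E_8), so the type is E_8.

E8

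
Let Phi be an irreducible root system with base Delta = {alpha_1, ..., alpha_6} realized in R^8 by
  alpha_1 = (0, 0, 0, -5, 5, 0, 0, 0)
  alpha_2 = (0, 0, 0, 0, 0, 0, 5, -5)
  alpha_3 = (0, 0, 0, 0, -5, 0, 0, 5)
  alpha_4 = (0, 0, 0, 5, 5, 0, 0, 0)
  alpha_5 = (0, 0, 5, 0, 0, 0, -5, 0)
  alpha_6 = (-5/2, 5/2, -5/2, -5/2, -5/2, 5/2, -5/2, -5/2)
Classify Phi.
Compute the Cartan integers a_ij = 2(alpha_i, alpha_j)/(alpha_j, alpha_j); the resulting 6x6 Cartan matrix is
[[2, 0, -1, 0, 0, 0], [0, 2, -1, 0, -1, 0], [-1, -1, 2, -1, 0, 0], [0, 0, -1, 2, 0, -1], [0, -1, 0, 0, 2, 0], [0, 0, 0, -1, 0, 2]].
All simple roots have the same length, so the diagram is simply laced. The associated Dynkin diagram is a chain of 5 nodes with one extra node attached to the third node from one end (E_6), so the type is E_6.

E_6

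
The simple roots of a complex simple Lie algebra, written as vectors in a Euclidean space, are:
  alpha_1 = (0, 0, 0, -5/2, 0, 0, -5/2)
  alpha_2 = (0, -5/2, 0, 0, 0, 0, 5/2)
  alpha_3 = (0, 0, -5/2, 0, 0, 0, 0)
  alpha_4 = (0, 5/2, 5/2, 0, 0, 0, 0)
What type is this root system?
B_4 (so(9))

Compute the Cartan integers a_ij = 2(alpha_i, alpha_j)/(alpha_j, alpha_j); the resulting 4x4 Cartan matrix is
[[2, -1, 0, 0], [-1, 2, 0, -1], [0, 0, 2, -1], [0, -1, -2, 2]].
The roots have two lengths (squared-length ratio 2:1); the short ones are alpha_{3}. The associated Dynkin diagram is a chain of 4 nodes with a double edge at one end; the terminal node there is the unique short simple root (B_4), so the type is B_4 (the algebra so(9)).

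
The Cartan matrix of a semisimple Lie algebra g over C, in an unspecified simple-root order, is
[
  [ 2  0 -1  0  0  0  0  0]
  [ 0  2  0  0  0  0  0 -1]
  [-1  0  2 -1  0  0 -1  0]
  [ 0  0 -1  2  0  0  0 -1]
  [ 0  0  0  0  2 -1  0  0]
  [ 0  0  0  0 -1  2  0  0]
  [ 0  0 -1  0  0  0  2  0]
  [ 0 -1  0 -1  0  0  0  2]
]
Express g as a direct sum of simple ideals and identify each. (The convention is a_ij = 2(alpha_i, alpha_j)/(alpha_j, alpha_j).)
The diagram associated to this matrix has two connected components: the simple roots {alpha_5, alpha_6} form a chain of 2 nodes with single edges (A_2), and {alpha_1, alpha_2, alpha_3, alpha_4, alpha_7, alpha_8} form a chain of 4 nodes with a fork of two nodes at one end (D_6). A semisimple Lie algebra decomposes uniquely as the direct sum of simple ideals, one per connected component of its Dynkin diagram, so g ≅ A_2 ⊕ D_6 (dimension 8 + 66 = 74).

type A_2 + type D_6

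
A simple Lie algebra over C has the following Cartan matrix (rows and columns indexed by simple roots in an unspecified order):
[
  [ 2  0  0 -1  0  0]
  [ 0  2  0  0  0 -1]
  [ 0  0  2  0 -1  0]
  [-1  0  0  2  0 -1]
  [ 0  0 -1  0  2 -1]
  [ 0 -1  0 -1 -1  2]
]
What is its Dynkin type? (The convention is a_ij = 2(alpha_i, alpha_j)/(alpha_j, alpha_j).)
E_6

The matrix has rank 6 with 2's on the diagonal. Reading the off-diagonal entries as Dynkin edges (a single edge where a_ij = a_ji = -1; a double or triple edge where a_ij * a_ji = 2 or 3), the diagram is a chain of 5 nodes with one extra node attached to the third node from one end (E_6). One simple-root ordering that puts it in standard form is (alpha_1, alpha_2, alpha_4, alpha_6, alpha_5, alpha_3). So the algebra is type E_6.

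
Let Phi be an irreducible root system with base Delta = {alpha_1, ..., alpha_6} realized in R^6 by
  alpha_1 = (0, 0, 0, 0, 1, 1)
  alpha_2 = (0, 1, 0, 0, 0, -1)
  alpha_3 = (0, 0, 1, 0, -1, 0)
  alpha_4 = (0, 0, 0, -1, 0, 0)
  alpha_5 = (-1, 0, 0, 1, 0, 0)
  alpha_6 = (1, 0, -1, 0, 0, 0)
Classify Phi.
B_6 (so(13))

Compute the Cartan integers a_ij = 2(alpha_i, alpha_j)/(alpha_j, alpha_j); the resulting 6x6 Cartan matrix is
[[2, -1, -1, 0, 0, 0], [-1, 2, 0, 0, 0, 0], [-1, 0, 2, 0, 0, -1], [0, 0, 0, 2, -1, 0], [0, 0, 0, -2, 2, -1], [0, 0, -1, 0, -1, 2]].
The roots have two lengths (squared-length ratio 2:1); the short ones are alpha_{4}. The associated Dynkin diagram is a chain of 6 nodes with a double edge at one end; the terminal node there is the unique short simple root (B_6), so the type is B_6 (the algebra so(13)).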